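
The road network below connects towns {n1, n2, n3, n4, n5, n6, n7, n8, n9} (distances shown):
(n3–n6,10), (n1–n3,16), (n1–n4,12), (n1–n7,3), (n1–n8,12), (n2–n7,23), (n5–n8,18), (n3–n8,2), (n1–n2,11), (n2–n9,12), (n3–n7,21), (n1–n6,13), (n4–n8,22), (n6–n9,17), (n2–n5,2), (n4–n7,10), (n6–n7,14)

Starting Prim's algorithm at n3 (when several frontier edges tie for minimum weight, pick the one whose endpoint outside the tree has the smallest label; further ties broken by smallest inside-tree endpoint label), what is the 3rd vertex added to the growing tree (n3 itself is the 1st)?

n6

Prim's algorithm from n3:
Step 1: cheapest edge leaving the tree is n3–n8 (2); add n8.
Step 2: cheapest edge leaving the tree is n3–n6 (10); add n6.
Step 3: cheapest edge leaving the tree is n1–n8 (12); add n1.
Step 4: cheapest edge leaving the tree is n1–n7 (3); add n7.
Step 5: cheapest edge leaving the tree is n4–n7 (10); add n4.
Step 6: cheapest edge leaving the tree is n1–n2 (11); add n2.
Step 7: cheapest edge leaving the tree is n2–n5 (2); add n5.
Step 8: cheapest edge leaving the tree is n2–n9 (12); add n9.
Vertex order: n3, n8, n6, n1, n7, n4, n2, n5, n9. The 3rd vertex is n6.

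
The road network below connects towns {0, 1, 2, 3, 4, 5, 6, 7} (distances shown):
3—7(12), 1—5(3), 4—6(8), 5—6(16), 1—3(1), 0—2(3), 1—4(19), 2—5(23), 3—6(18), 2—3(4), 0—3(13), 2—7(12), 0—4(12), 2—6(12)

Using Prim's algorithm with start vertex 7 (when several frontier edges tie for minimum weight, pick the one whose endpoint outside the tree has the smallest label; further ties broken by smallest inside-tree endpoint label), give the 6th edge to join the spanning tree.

0-4

Prim, starting at 7.
Step 1: cheapest edge leaving the tree is 2—7 (12); add 2.
Step 2: cheapest edge leaving the tree is 0—2 (3); add 0.
Step 3: cheapest edge leaving the tree is 2—3 (4); add 3.
Step 4: cheapest edge leaving the tree is 1—3 (1); add 1.
Step 5: cheapest edge leaving the tree is 1—5 (3); add 5.
Step 6: cheapest edge leaving the tree is 0—4 (12); add 4.
Step 7: cheapest edge leaving the tree is 4—6 (8); add 6.
The 6th edge added is 0—4.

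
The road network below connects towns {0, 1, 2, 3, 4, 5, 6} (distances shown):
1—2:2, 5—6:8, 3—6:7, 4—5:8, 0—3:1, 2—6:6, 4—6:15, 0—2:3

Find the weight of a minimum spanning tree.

28

Grow the tree from 1 using Prim:
Step 1: cheapest edge leaving the tree is 1—2 (2); add 2.
Step 2: cheapest edge leaving the tree is 0—2 (3); add 0.
Step 3: cheapest edge leaving the tree is 0—3 (1); add 3.
Step 4: cheapest edge leaving the tree is 2—6 (6); add 6.
Step 5: cheapest edge leaving the tree is 5—6 (8); add 5.
Step 6: cheapest edge leaving the tree is 4—5 (8); add 4.
MST edges: 1—2, 0—2, 0—3, 2—6, 5—6, 4—5; total weight 2+3+1+6+8+8 = 28.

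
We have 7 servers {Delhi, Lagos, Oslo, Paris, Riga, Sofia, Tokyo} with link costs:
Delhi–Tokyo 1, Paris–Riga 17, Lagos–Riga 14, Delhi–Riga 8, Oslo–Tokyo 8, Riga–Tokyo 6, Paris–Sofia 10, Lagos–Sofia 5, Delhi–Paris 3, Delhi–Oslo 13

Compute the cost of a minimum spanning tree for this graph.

Prim's algorithm from Tokyo:
Step 1: frontier [Delhi–Tokyo 1, Riga–Tokyo 6, Oslo–Tokyo 8] → take Delhi–Tokyo (1); add Delhi.
Step 2: frontier [Delhi–Paris 3, Delhi–Riga 8, Delhi–Oslo 13, Riga–Tokyo 6, Oslo–Tokyo 8] → take Delhi–Paris (3); add Paris.
Step 3: frontier [Delhi–Riga 8, Delhi–Oslo 13, Paris–Sofia 10, Paris–Riga 17, Riga–Tokyo 6, Oslo–Tokyo 8] → take Riga–Tokyo (6); add Riga.
Step 4: frontier [Delhi–Oslo 13, Paris–Sofia 10, Lagos–Riga 14, Oslo–Tokyo 8] → take Oslo–Tokyo (8); add Oslo.
Step 5: frontier [Paris–Sofia 10, Lagos–Riga 14] → take Paris–Sofia (10); add Sofia.
Step 6: frontier [Lagos–Riga 14, Lagos–Sofia 5] → take Lagos–Sofia (5); add Lagos.
MST edges: Delhi–Tokyo, Delhi–Paris, Riga–Tokyo, Oslo–Tokyo, Paris–Sofia, Lagos–Sofia; total weight 1+3+6+8+10+5 = 33.

33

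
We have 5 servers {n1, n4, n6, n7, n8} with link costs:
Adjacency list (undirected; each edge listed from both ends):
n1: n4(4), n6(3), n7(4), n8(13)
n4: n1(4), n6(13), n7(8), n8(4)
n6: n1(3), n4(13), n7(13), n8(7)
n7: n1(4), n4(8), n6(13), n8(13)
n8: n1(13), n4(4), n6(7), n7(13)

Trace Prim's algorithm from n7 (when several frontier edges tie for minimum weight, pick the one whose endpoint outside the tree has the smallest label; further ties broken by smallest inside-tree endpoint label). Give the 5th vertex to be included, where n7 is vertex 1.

n8

Prim's algorithm from n7:
Step 1: cheapest edge leaving the tree is n1 n7 (4); add n1.
Step 2: cheapest edge leaving the tree is n1 n6 (3); add n6.
Step 3: cheapest edge leaving the tree is n1 n4 (4); add n4.
Step 4: cheapest edge leaving the tree is n4 n8 (4); add n8.
Vertex order: n7, n1, n6, n4, n8. The 5th vertex is n8.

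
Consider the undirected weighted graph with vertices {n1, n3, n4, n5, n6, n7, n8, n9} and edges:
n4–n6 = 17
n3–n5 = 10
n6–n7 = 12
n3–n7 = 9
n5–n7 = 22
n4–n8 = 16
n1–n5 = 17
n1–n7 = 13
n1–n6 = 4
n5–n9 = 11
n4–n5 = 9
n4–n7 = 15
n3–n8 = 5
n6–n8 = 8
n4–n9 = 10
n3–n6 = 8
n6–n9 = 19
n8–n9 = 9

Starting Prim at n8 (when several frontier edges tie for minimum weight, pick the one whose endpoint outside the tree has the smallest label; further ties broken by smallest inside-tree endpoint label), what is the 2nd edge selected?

Grow the tree from n8 using Prim:
Step 1: cheapest edge leaving the tree is n3–n8 (5); add n3.
Step 2: cheapest edge leaving the tree is n3–n6 (8); add n6.
Step 3: cheapest edge leaving the tree is n1–n6 (4); add n1.
Step 4: cheapest edge leaving the tree is n3–n7 (9); add n7.
Step 5: cheapest edge leaving the tree is n8–n9 (9); add n9.
Step 6: cheapest edge leaving the tree is n4–n9 (10); add n4.
Step 7: cheapest edge leaving the tree is n4–n5 (9); add n5.
The 2nd edge added is n3–n6.

n3-n6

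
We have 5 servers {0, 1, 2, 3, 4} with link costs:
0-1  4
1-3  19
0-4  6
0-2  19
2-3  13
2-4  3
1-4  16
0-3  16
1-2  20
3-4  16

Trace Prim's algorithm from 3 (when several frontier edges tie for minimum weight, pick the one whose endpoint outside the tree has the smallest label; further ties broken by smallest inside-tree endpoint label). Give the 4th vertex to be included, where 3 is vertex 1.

0

Prim's algorithm from 3:
Step 1: cheapest edge leaving the tree is 2-3 (13); add 2.
Step 2: cheapest edge leaving the tree is 2-4 (3); add 4.
Step 3: cheapest edge leaving the tree is 0-4 (6); add 0.
Step 4: cheapest edge leaving the tree is 0-1 (4); add 1.
Vertex order: 3, 2, 4, 0, 1. The 4th vertex is 0.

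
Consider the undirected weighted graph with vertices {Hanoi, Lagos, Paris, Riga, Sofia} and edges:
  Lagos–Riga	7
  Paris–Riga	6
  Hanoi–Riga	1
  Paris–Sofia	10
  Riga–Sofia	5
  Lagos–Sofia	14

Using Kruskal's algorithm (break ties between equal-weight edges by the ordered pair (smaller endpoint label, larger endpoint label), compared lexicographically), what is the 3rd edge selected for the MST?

Kruskal's algorithm — process edges by increasing weight (ties by edge label):
Hanoi–Riga (1): add. Components now {Paris} {Lagos} {Hanoi,Riga} {Sofia}
Riga–Sofia (5): add. Components now {Paris} {Lagos} {Hanoi,Riga,Sofia}
Paris–Riga (6): add. Components now {Hanoi,Paris,Riga,Sofia} {Lagos}
Lagos–Riga (7): add. Components now {Hanoi,Lagos,Paris,Riga,Sofia}
The 3rd edge added is Paris–Riga.

Paris-Riga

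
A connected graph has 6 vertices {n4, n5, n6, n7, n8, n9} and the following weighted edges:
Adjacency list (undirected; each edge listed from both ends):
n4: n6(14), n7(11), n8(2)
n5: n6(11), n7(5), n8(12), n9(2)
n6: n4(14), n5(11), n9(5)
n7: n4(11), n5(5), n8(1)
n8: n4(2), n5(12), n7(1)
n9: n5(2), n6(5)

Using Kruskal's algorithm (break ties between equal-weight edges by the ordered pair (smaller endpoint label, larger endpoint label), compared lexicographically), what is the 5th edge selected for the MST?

n6-n9

Kruskal: consider edges lightest-first.
n7 n8 (1): add. Components now {n7,n8} {n9} {n5} {n6} {n4}
n4 n8 (2): add. Components now {n4,n7,n8} {n9} {n5} {n6}
n5 n9 (2): add. Components now {n4,n7,n8} {n5,n9} {n6}
n5 n7 (5): add. Components now {n4,n5,n7,n8,n9} {n6}
n6 n9 (5): add. Components now {n4,n5,n6,n7,n8,n9}
The 5th edge added is n6 n9.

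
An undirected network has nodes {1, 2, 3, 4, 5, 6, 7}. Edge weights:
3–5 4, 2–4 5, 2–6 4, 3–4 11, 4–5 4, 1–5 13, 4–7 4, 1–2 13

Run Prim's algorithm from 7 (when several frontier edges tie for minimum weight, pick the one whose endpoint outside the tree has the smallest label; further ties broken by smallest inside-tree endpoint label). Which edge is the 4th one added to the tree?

2-4

Grow the tree from 7 using Prim:
Step 1: cheapest edge leaving the tree is 4–7 (4); add 4.
Step 2: cheapest edge leaving the tree is 4–5 (4); add 5.
Step 3: cheapest edge leaving the tree is 3–5 (4); add 3.
Step 4: cheapest edge leaving the tree is 2–4 (5); add 2.
Step 5: cheapest edge leaving the tree is 2–6 (4); add 6.
Step 6: cheapest edge leaving the tree is 1–2 (13); add 1.
The 4th edge added is 2–4.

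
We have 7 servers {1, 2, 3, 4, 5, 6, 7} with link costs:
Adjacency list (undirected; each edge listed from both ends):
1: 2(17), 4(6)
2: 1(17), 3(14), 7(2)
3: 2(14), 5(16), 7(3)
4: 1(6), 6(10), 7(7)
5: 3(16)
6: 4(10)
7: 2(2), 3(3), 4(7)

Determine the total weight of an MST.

44

Kruskal's algorithm — process edges by increasing weight (ties by edge label):
2–7 (2): add. Components now {1} {2,7} {3} {4} {5} {6}
3–7 (3): add. Components now {1} {2,3,7} {4} {5} {6}
1–4 (6): add. Components now {1,4} {2,3,7} {5} {6}
4–7 (7): add. Components now {1,2,3,4,7} {5} {6}
4–6 (10): add. Components now {1,2,3,4,6,7} {5}
2–3 (14): skip — 2 and 3 already connected.
3–5 (16): add. Components now {1,2,3,4,5,6,7}
MST edges: 2–7, 3–7, 1–4, 4–7, 4–6, 3–5; total weight 2+3+6+7+10+16 = 44.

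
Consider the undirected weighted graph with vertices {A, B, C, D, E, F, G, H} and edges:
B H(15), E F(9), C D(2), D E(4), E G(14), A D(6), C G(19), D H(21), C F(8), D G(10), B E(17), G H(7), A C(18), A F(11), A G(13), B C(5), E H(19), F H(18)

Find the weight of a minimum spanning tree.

42

Sort edges by weight, then run Kruskal:
C D (2): add — endpoints in different components.
D E (4): add — endpoints in different components.
B C (5): add — endpoints in different components.
A D (6): add — endpoints in different components.
G H (7): add — endpoints in different components.
C F (8): add — endpoints in different components.
E F (9): skip — E and F already connected.
D G (10): add — endpoints in different components.
MST edges: C D, D E, B C, A D, G H, C F, D G; total weight 2+4+5+6+7+8+10 = 42.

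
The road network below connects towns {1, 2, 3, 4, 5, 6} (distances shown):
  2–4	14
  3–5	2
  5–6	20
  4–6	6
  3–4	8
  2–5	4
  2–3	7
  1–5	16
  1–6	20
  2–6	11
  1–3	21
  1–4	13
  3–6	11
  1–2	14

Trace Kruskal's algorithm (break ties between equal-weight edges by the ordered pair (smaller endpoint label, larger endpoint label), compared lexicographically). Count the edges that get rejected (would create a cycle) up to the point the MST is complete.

3

Kruskal's algorithm — process edges by increasing weight (ties by edge label):
3–5 (2): add. Components now {1} {2} {3,5} {4} {6}
2–5 (4): add. Components now {1} {2,3,5} {4} {6}
4–6 (6): add. Components now {1} {2,3,5} {4,6}
2–3 (7): skip — 2 and 3 already connected.
3–4 (8): add. Components now {1} {2,3,4,5,6}
2–6 (11): skip — 2 and 6 already connected.
3–6 (11): skip — 3 and 6 already connected.
1–4 (13): add. Components now {1,2,3,4,5,6}
Edges rejected before the tree was complete: 3.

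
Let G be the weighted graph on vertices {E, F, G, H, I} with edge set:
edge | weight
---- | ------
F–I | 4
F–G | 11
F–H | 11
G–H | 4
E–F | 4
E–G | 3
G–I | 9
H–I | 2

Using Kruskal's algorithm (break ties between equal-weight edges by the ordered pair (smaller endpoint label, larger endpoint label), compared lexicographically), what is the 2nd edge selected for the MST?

E-G

Kruskal's algorithm — process edges by increasing weight (ties by edge label):
H–I (2): add. Components now {E} {F} {G} {H,I}
E–G (3): add. Components now {E,G} {F} {H,I}
E–F (4): add. Components now {E,F,G} {H,I}
F–I (4): add. Components now {E,F,G,H,I}
The 2nd edge added is E–G.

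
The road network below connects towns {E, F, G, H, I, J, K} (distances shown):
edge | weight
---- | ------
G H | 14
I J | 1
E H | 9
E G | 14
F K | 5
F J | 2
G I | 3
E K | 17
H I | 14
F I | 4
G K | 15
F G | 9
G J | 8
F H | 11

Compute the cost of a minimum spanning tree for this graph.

31

Kruskal: consider edges lightest-first.
I J (1): add — endpoints in different components.
F J (2): add — endpoints in different components.
G I (3): add — endpoints in different components.
F I (4): skip — F and I already connected.
F K (5): add — endpoints in different components.
G J (8): skip — G and J already connected.
E H (9): add — endpoints in different components.
F G (9): skip — F and G already connected.
F H (11): add — endpoints in different components.
MST edges: I J, F J, G I, F K, E H, F H; total weight 1+2+3+5+9+11 = 31.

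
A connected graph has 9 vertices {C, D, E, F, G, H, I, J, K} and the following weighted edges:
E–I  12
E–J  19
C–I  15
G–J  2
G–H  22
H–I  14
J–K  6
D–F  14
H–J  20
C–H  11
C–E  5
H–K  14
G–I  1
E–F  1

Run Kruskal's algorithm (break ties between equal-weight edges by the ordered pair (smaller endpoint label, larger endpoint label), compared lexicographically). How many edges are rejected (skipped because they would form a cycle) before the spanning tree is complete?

Kruskal: consider edges lightest-first.
E–F (1): add — endpoints in different components.
G–I (1): add — endpoints in different components.
G–J (2): add — endpoints in different components.
C–E (5): add — endpoints in different components.
J–K (6): add — endpoints in different components.
C–H (11): add — endpoints in different components.
E–I (12): add — endpoints in different components.
D–F (14): add — endpoints in different components.
Edges rejected before the tree was complete: 0.

0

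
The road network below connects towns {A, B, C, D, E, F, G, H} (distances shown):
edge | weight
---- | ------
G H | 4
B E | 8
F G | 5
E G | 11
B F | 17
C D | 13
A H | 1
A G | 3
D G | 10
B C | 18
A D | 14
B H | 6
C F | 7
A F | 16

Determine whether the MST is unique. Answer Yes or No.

Sort edges by weight, then run Kruskal:
A H (1): add — endpoints in different components.
A G (3): add — endpoints in different components.
G H (4): skip — G and H already connected.
F G (5): add — endpoints in different components.
B H (6): add — endpoints in different components.
C F (7): add — endpoints in different components.
B E (8): add — endpoints in different components.
D G (10): add — endpoints in different components.
Every non-tree edge has weight strictly greater than the heaviest edge on the tree path between its endpoints, so the MST is unique.

Yes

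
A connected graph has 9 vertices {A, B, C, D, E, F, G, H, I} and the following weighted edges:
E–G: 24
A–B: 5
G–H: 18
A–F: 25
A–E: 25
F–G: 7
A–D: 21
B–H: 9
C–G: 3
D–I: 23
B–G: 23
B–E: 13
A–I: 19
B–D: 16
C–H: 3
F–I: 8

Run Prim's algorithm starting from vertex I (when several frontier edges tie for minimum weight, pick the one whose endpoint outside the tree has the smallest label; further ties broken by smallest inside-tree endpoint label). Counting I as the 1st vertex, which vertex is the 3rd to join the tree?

G

Prim, starting at I.
Step 1: cheapest edge leaving the tree is F–I (8); add F.
Step 2: cheapest edge leaving the tree is F–G (7); add G.
Step 3: cheapest edge leaving the tree is C–G (3); add C.
Step 4: cheapest edge leaving the tree is C–H (3); add H.
Step 5: cheapest edge leaving the tree is B–H (9); add B.
Step 6: cheapest edge leaving the tree is A–B (5); add A.
Step 7: cheapest edge leaving the tree is B–E (13); add E.
Step 8: cheapest edge leaving the tree is B–D (16); add D.
Vertex order: I, F, G, C, H, B, A, E, D. The 3rd vertex is G.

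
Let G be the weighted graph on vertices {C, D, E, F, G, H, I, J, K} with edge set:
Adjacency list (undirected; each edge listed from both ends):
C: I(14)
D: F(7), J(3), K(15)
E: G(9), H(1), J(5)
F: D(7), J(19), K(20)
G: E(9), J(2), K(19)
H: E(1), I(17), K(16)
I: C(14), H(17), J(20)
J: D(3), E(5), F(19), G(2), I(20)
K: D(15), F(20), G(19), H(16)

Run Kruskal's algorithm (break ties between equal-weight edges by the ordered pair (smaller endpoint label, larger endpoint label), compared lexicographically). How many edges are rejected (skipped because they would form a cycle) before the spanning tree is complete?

Kruskal's algorithm — process edges by increasing weight (ties by edge label):
E–H (1): add — endpoints in different components.
G–J (2): add — endpoints in different components.
D–J (3): add — endpoints in different components.
E–J (5): add — endpoints in different components.
D–F (7): add — endpoints in different components.
E–G (9): skip — E and G already connected.
C–I (14): add — endpoints in different components.
D–K (15): add — endpoints in different components.
H–K (16): skip — H and K already connected.
H–I (17): add — endpoints in different components.
Edges rejected before the tree was complete: 2.

2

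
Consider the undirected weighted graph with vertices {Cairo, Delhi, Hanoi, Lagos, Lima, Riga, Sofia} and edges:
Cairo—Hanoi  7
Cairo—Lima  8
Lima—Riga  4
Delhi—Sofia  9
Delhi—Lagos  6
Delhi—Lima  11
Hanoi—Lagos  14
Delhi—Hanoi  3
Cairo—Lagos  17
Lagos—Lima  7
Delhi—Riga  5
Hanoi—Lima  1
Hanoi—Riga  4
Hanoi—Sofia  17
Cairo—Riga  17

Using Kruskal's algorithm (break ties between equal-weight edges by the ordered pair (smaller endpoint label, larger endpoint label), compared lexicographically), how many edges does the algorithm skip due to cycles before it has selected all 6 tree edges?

Sort edges by weight, then run Kruskal:
Hanoi—Lima (1): add — endpoints in different components.
Delhi—Hanoi (3): add — endpoints in different components.
Hanoi—Riga (4): add — endpoints in different components.
Lima—Riga (4): skip — Riga and Lima already connected.
Delhi—Riga (5): skip — Riga and Delhi already connected.
Delhi—Lagos (6): add — endpoints in different components.
Cairo—Hanoi (7): add — endpoints in different components.
Lagos—Lima (7): skip — Lima and Lagos already connected.
Cairo—Lima (8): skip — Lima and Cairo already connected.
Delhi—Sofia (9): add — endpoints in different components.
Edges rejected before the tree was complete: 4.

4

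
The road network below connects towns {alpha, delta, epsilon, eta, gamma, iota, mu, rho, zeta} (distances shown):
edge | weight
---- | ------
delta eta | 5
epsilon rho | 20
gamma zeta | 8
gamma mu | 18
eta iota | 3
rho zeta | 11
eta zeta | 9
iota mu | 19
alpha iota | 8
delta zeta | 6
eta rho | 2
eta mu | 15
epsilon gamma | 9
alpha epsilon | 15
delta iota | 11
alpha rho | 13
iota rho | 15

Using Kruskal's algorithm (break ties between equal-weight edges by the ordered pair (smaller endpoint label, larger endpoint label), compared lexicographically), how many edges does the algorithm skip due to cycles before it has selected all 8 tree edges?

Kruskal: consider edges lightest-first.
eta rho (2): add — endpoints in different components.
eta iota (3): add — endpoints in different components.
delta eta (5): add — endpoints in different components.
delta zeta (6): add — endpoints in different components.
alpha iota (8): add — endpoints in different components.
gamma zeta (8): add — endpoints in different components.
epsilon gamma (9): add — endpoints in different components.
eta zeta (9): skip — eta and zeta already connected.
delta iota (11): skip — delta and iota already connected.
rho zeta (11): skip — rho and zeta already connected.
alpha rho (13): skip — rho and alpha already connected.
alpha epsilon (15): skip — epsilon and alpha already connected.
eta mu (15): add — endpoints in different components.
Edges rejected before the tree was complete: 5.

5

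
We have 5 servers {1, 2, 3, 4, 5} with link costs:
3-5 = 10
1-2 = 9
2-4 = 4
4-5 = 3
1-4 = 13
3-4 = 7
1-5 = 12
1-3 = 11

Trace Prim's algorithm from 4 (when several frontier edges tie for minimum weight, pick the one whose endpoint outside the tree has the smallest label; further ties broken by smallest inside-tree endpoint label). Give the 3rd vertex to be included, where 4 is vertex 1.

Grow the tree from 4 using Prim:
Step 1: cheapest edge leaving the tree is 4-5 (3); add 5.
Step 2: cheapest edge leaving the tree is 2-4 (4); add 2.
Step 3: cheapest edge leaving the tree is 3-4 (7); add 3.
Step 4: cheapest edge leaving the tree is 1-2 (9); add 1.
Vertex order: 4, 5, 2, 3, 1. The 3rd vertex is 2.

2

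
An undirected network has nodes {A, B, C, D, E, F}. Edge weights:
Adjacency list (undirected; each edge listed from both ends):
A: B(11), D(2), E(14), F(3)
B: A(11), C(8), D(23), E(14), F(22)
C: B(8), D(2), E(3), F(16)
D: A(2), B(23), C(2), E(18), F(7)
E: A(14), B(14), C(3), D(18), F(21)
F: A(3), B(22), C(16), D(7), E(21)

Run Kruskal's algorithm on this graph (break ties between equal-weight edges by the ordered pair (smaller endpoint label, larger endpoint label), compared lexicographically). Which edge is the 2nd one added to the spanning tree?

C-D

Kruskal: consider edges lightest-first.
A D (2): add — endpoints in different components.
C D (2): add — endpoints in different components.
A F (3): add — endpoints in different components.
C E (3): add — endpoints in different components.
D F (7): skip — D and F already connected.
B C (8): add — endpoints in different components.
The 2nd edge added is C D.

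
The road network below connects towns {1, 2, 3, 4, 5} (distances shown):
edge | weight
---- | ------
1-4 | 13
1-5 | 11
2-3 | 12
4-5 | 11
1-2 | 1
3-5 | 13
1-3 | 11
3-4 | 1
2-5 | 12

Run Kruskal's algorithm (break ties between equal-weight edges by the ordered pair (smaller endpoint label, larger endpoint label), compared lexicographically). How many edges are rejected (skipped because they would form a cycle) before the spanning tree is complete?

Kruskal's algorithm — process edges by increasing weight (ties by edge label):
1-2 (1): add — endpoints in different components.
3-4 (1): add — endpoints in different components.
1-3 (11): add — endpoints in different components.
1-5 (11): add — endpoints in different components.
Edges rejected before the tree was complete: 0.

0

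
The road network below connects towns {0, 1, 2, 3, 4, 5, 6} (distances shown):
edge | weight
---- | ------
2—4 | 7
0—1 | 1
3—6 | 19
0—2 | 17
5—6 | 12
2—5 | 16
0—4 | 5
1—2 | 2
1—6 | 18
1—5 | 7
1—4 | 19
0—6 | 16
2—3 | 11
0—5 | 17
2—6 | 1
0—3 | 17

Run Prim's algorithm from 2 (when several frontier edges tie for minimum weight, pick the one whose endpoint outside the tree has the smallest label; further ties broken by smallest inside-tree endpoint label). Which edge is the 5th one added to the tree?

1-5

Prim, starting at 2.
Step 1: cheapest edge leaving the tree is 2—6 (1); add 6.
Step 2: cheapest edge leaving the tree is 1—2 (2); add 1.
Step 3: cheapest edge leaving the tree is 0—1 (1); add 0.
Step 4: cheapest edge leaving the tree is 0—4 (5); add 4.
Step 5: cheapest edge leaving the tree is 1—5 (7); add 5.
Step 6: cheapest edge leaving the tree is 2—3 (11); add 3.
The 5th edge added is 1—5.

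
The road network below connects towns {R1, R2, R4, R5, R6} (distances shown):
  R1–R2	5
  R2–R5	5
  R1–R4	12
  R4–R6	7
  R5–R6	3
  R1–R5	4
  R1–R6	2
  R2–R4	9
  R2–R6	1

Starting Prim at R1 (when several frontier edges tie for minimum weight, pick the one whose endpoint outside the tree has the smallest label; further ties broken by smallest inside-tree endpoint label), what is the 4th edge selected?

Prim, starting at R1.
Step 1: frontier [R1–R6 2, R1–R5 4, R1–R2 5, R1–R4 12] → take R1–R6 (2); add R6.
Step 2: frontier [R1–R5 4, R1–R2 5, R1–R4 12, R2–R6 1, R5–R6 3, R4–R6 7] → take R2–R6 (1); add R2.
Step 3: frontier [R1–R5 4, R1–R4 12, R2–R5 5, R2–R4 9, R5–R6 3, R4–R6 7] → take R5–R6 (3); add R5.
Step 4: frontier [R1–R4 12, R2–R4 9, R4–R6 7] → take R4–R6 (7); add R4.
The 4th edge added is R4–R6.

R4-R6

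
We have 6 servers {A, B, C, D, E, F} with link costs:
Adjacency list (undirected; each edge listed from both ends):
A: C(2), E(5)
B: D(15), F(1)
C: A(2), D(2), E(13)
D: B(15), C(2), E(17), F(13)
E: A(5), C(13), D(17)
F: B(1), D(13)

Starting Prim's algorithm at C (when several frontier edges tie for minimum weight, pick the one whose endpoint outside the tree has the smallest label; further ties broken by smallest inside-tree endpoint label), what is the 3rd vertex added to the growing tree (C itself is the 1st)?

D

Grow the tree from C using Prim:
Step 1: frontier [A–C 2, C–D 2, C–E 13] → take A–C (2); add A.
Step 2: frontier [A–E 5, C–D 2, C–E 13] → take C–D (2); add D.
Step 3: frontier [A–E 5, C–E 13, D–F 13, B–D 15, D–E 17] → take A–E (5); add E.
Step 4: frontier [D–F 13, B–D 15] → take D–F (13); add F.
Step 5: frontier [B–D 15, B–F 1] → take B–F (1); add B.
Vertex order: C, A, D, E, F, B. The 3rd vertex is D.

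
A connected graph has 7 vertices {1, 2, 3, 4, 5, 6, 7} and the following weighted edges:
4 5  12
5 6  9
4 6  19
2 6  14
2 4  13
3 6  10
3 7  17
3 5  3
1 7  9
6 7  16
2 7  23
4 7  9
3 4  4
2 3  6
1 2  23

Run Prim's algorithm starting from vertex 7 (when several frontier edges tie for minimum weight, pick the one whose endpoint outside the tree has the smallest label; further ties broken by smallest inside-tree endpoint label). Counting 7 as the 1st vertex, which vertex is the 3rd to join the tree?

4

Prim's algorithm from 7:
Step 1: cheapest edge leaving the tree is 1 7 (9); add 1.
Step 2: cheapest edge leaving the tree is 4 7 (9); add 4.
Step 3: cheapest edge leaving the tree is 3 4 (4); add 3.
Step 4: cheapest edge leaving the tree is 3 5 (3); add 5.
Step 5: cheapest edge leaving the tree is 2 3 (6); add 2.
Step 6: cheapest edge leaving the tree is 5 6 (9); add 6.
Vertex order: 7, 1, 4, 3, 5, 2, 6. The 3rd vertex is 4.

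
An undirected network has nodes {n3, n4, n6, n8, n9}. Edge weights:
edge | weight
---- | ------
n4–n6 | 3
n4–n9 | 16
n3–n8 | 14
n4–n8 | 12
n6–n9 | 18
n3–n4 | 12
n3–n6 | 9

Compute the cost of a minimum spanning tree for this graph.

40

Prim, starting at n4.
Step 1: frontier [n4–n6 3, n3–n4 12, n4–n8 12, n4–n9 16] → take n4–n6 (3); add n6.
Step 2: frontier [n3–n4 12, n4–n8 12, n4–n9 16, n3–n6 9, n6–n9 18] → take n3–n6 (9); add n3.
Step 3: frontier [n3–n8 14, n4–n8 12, n4–n9 16, n6–n9 18] → take n4–n8 (12); add n8.
Step 4: frontier [n4–n9 16, n6–n9 18] → take n4–n9 (16); add n9.
MST edges: n4–n6, n3–n6, n4–n8, n4–n9; total weight 3+9+12+16 = 40.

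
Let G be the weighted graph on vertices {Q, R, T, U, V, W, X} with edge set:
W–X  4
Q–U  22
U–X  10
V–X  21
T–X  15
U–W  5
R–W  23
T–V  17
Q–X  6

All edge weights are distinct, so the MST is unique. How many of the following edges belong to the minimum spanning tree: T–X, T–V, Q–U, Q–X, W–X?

Sort edges by weight, then run Kruskal:
W–X (4): add. Components now {W,X} {U} {T} {V} {R} {Q}
U–W (5): add. Components now {U,W,X} {T} {V} {R} {Q}
Q–X (6): add. Components now {Q,U,W,X} {T} {V} {R}
U–X (10): skip — U and X already connected.
T–X (15): add. Components now {Q,T,U,W,X} {V} {R}
T–V (17): add. Components now {Q,T,U,V,W,X} {R}
V–X (21): skip — V and X already connected.
Q–U (22): skip — U and Q already connected.
R–W (23): add. Components now {Q,R,T,U,V,W,X}
MST edge set: {W–X, U–W, Q–X, T–X, T–V, R–W}.
Of the listed edges, {T–X, T–V, Q–X, W–X} are in the MST → 4.

4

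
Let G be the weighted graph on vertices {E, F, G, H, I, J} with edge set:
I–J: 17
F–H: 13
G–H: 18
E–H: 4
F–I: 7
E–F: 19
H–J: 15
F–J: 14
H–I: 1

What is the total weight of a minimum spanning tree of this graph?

Grow the tree from E using Prim:
Step 1: cheapest edge leaving the tree is E–H (4); add H.
Step 2: cheapest edge leaving the tree is H–I (1); add I.
Step 3: cheapest edge leaving the tree is F–I (7); add F.
Step 4: cheapest edge leaving the tree is F–J (14); add J.
Step 5: cheapest edge leaving the tree is G–H (18); add G.
MST edges: E–H, H–I, F–I, F–J, G–H; total weight 4+1+7+14+18 = 44.

44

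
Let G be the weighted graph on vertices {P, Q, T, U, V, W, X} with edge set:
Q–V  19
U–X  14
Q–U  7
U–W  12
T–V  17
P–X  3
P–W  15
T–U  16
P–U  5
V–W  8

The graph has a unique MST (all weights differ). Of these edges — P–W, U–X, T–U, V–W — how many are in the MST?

Kruskal: consider edges lightest-first.
P–X (3): add — endpoints in different components.
P–U (5): add — endpoints in different components.
Q–U (7): add — endpoints in different components.
V–W (8): add — endpoints in different components.
U–W (12): add — endpoints in different components.
U–X (14): skip — U and X already connected.
P–W (15): skip — P and W already connected.
T–U (16): add — endpoints in different components.
MST edge set: {P–X, P–U, Q–U, V–W, U–W, T–U}.
Of the listed edges, {T–U, V–W} are in the MST → 2.

2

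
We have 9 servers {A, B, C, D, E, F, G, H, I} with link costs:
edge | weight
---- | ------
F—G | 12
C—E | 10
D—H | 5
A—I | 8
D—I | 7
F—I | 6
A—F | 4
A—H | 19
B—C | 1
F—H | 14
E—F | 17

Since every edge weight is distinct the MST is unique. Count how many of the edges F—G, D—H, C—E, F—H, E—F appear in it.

4

Kruskal: consider edges lightest-first.
B—C (1): add — endpoints in different components.
A—F (4): add — endpoints in different components.
D—H (5): add — endpoints in different components.
F—I (6): add — endpoints in different components.
D—I (7): add — endpoints in different components.
A—I (8): skip — A and I already connected.
C—E (10): add — endpoints in different components.
F—G (12): add — endpoints in different components.
F—H (14): skip — F and H already connected.
E—F (17): add — endpoints in different components.
MST edge set: {B—C, A—F, D—H, F—I, D—I, C—E, F—G, E—F}.
Of the listed edges, {F—G, D—H, C—E, E—F} are in the MST → 4.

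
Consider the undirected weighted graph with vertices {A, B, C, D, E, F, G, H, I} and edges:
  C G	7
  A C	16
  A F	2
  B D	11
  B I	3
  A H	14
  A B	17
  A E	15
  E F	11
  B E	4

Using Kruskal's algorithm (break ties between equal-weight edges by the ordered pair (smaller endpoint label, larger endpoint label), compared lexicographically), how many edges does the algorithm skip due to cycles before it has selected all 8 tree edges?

1

Sort edges by weight, then run Kruskal:
A F (2): add — endpoints in different components.
B I (3): add — endpoints in different components.
B E (4): add — endpoints in different components.
C G (7): add — endpoints in different components.
B D (11): add — endpoints in different components.
E F (11): add — endpoints in different components.
A H (14): add — endpoints in different components.
A E (15): skip — A and E already connected.
A C (16): add — endpoints in different components.
Edges rejected before the tree was complete: 1.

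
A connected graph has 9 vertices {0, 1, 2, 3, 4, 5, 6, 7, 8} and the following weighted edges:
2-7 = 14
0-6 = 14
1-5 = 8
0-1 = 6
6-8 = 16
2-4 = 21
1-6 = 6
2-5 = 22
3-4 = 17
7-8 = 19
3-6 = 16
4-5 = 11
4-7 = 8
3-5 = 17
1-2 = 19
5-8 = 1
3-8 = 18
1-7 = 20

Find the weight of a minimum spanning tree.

Kruskal: consider edges lightest-first.
5-8 (1): add — endpoints in different components.
0-1 (6): add — endpoints in different components.
1-6 (6): add — endpoints in different components.
1-5 (8): add — endpoints in different components.
4-7 (8): add — endpoints in different components.
4-5 (11): add — endpoints in different components.
0-6 (14): skip — 0 and 6 already connected.
2-7 (14): add — endpoints in different components.
3-6 (16): add — endpoints in different components.
MST edges: 5-8, 0-1, 1-6, 1-5, 4-7, 4-5, 2-7, 3-6; total weight 1+6+6+8+8+11+14+16 = 70.

70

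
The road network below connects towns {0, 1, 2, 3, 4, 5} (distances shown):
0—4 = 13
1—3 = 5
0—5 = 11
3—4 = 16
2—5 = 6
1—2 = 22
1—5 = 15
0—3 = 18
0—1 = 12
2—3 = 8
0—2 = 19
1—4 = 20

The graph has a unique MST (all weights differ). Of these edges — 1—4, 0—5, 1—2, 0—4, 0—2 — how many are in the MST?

Kruskal's algorithm — process edges by increasing weight (ties by edge label):
1—3 (5): add — endpoints in different components.
2—5 (6): add — endpoints in different components.
2—3 (8): add — endpoints in different components.
0—5 (11): add — endpoints in different components.
0—1 (12): skip — 0 and 1 already connected.
0—4 (13): add — endpoints in different components.
MST edge set: {1—3, 2—5, 2—3, 0—5, 0—4}.
Of the listed edges, {0—5, 0—4} are in the MST → 2.

2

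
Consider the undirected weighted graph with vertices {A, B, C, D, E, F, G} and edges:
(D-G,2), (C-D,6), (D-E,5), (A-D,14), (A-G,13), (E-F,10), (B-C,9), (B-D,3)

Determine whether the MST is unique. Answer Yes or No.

Yes

Kruskal's algorithm — process edges by increasing weight (ties by edge label):
D-G (2): add. Components now {A} {B} {C} {D,G} {E} {F}
B-D (3): add. Components now {A} {B,D,G} {C} {E} {F}
D-E (5): add. Components now {A} {B,D,E,G} {C} {F}
C-D (6): add. Components now {A} {B,C,D,E,G} {F}
B-C (9): skip — B and C already connected.
E-F (10): add. Components now {A} {B,C,D,E,F,G}
A-G (13): add. Components now {A,B,C,D,E,F,G}
Every non-tree edge has weight strictly greater than the heaviest edge on the tree path between its endpoints, so the MST is unique.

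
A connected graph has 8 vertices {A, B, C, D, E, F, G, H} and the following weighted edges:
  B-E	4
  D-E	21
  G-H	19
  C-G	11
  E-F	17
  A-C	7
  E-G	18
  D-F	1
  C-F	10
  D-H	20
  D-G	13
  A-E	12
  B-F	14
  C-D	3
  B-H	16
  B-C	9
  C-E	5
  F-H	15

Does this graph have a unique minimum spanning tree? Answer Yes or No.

Kruskal's algorithm — process edges by increasing weight (ties by edge label):
D-F (1): add — endpoints in different components.
C-D (3): add — endpoints in different components.
B-E (4): add — endpoints in different components.
C-E (5): add — endpoints in different components.
A-C (7): add — endpoints in different components.
B-C (9): skip — B and C already connected.
C-F (10): skip — C and F already connected.
C-G (11): add — endpoints in different components.
A-E (12): skip — A and E already connected.
D-G (13): skip — D and G already connected.
B-F (14): skip — B and F already connected.
F-H (15): add — endpoints in different components.
Every non-tree edge has weight strictly greater than the heaviest edge on the tree path between its endpoints, so the MST is unique.

Yes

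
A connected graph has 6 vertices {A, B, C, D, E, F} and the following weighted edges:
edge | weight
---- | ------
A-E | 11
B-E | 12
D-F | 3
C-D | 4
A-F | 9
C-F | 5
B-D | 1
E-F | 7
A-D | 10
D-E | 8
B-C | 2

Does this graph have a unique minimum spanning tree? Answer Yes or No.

Kruskal's algorithm — process edges by increasing weight (ties by edge label):
B-D (1): add — endpoints in different components.
B-C (2): add — endpoints in different components.
D-F (3): add — endpoints in different components.
C-D (4): skip — C and D already connected.
C-F (5): skip — C and F already connected.
E-F (7): add — endpoints in different components.
D-E (8): skip — D and E already connected.
A-F (9): add — endpoints in different components.
Every non-tree edge has weight strictly greater than the heaviest edge on the tree path between its endpoints, so the MST is unique.

Yes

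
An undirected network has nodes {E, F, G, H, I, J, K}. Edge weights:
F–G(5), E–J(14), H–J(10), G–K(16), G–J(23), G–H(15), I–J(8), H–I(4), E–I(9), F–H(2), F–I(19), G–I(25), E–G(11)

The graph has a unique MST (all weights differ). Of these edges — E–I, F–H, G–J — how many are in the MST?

Kruskal's algorithm — process edges by increasing weight (ties by edge label):
F–H (2): add. Components now {E} {F,H} {G} {I} {J} {K}
H–I (4): add. Components now {E} {F,H,I} {G} {J} {K}
F–G (5): add. Components now {E} {F,G,H,I} {J} {K}
I–J (8): add. Components now {E} {F,G,H,I,J} {K}
E–I (9): add. Components now {E,F,G,H,I,J} {K}
H–J (10): skip — H and J already connected.
E–G (11): skip — E and G already connected.
E–J (14): skip — E and J already connected.
G–H (15): skip — G and H already connected.
G–K (16): add. Components now {E,F,G,H,I,J,K}
MST edge set: {F–H, H–I, F–G, I–J, E–I, G–K}.
Of the listed edges, {E–I, F–H} are in the MST → 2.

2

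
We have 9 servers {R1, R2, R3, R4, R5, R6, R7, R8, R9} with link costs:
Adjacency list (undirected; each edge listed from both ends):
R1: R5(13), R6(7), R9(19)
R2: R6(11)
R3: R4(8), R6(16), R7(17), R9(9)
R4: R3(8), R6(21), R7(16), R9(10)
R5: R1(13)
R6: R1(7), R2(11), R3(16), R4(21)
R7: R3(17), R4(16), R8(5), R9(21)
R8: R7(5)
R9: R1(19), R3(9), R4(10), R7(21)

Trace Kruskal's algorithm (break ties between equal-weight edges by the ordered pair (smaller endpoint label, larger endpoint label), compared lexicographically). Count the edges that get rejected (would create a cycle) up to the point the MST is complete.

1

Kruskal: consider edges lightest-first.
R7—R8 (5): add — endpoints in different components.
R1—R6 (7): add — endpoints in different components.
R3—R4 (8): add — endpoints in different components.
R3—R9 (9): add — endpoints in different components.
R4—R9 (10): skip — R9 and R4 already connected.
R2—R6 (11): add — endpoints in different components.
R1—R5 (13): add — endpoints in different components.
R3—R6 (16): add — endpoints in different components.
R4—R7 (16): add — endpoints in different components.
Edges rejected before the tree was complete: 1.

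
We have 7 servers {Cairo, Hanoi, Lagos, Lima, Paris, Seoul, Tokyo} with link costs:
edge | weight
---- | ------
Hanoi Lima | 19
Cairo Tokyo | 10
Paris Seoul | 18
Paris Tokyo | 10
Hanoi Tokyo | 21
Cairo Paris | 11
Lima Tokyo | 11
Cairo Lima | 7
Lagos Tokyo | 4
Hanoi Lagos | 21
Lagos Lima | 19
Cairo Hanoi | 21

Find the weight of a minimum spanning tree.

Grow the tree from Lima using Prim:
Step 1: frontier [Cairo Lima 7, Lima Tokyo 11, Hanoi Lima 19, Lagos Lima 19] → take Cairo Lima (7); add Cairo.
Step 2: frontier [Cairo Tokyo 10, Cairo Paris 11, Cairo Hanoi 21, Lima Tokyo 11, Hanoi Lima 19, Lagos Lima 19] → take Cairo Tokyo (10); add Tokyo.
Step 3: frontier [Cairo Paris 11, Cairo Hanoi 21, Hanoi Lima 19, Lagos Lima 19, Lagos Tokyo 4, Paris Tokyo 10, Hanoi Tokyo 21] → take Lagos Tokyo (4); add Lagos.
Step 4: frontier [Cairo Paris 11, Cairo Hanoi 21, Hanoi Lagos 21, Hanoi Lima 19, Paris Tokyo 10, Hanoi Tokyo 21] → take Paris Tokyo (10); add Paris.
Step 5: frontier [Cairo Hanoi 21, Hanoi Lagos 21, Hanoi Lima 19, Paris Seoul 18, Hanoi Tokyo 21] → take Paris Seoul (18); add Seoul.
Step 6: frontier [Cairo Hanoi 21, Hanoi Lagos 21, Hanoi Lima 19, Hanoi Tokyo 21] → take Hanoi Lima (19); add Hanoi.
MST edges: Cairo Lima, Cairo Tokyo, Lagos Tokyo, Paris Tokyo, Paris Seoul, Hanoi Lima; total weight 7+10+4+10+18+19 = 68.

68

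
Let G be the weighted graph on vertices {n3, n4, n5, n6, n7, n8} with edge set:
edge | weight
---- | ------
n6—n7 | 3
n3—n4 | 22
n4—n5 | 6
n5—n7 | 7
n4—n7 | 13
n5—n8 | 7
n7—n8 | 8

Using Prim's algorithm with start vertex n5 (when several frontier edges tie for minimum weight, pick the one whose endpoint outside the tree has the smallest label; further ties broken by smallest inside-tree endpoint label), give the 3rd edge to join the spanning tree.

n6-n7

Grow the tree from n5 using Prim:
Step 1: frontier [n4—n5 6, n5—n7 7, n5—n8 7] → take n4—n5 (6); add n4.
Step 2: frontier [n4—n7 13, n3—n4 22, n5—n7 7, n5—n8 7] → take n5—n7 (7); add n7.
Step 3: frontier [n3—n4 22, n5—n8 7, n6—n7 3, n7—n8 8] → take n6—n7 (3); add n6.
Step 4: frontier [n3—n4 22, n5—n8 7, n7—n8 8] → take n5—n8 (7); add n8.
Step 5: frontier [n3—n4 22] → take n3—n4 (22); add n3.
The 3rd edge added is n6—n7.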